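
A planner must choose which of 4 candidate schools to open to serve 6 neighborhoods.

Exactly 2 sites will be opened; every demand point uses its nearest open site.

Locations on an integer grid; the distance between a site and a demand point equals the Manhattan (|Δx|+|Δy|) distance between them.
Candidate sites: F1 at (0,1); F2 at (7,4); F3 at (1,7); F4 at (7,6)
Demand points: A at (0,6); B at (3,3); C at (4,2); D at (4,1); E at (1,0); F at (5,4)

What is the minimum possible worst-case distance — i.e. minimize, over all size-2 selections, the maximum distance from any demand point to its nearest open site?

5

Open {F1, F2}.
  Farthest demand point is A at distance 5 (to F1); all others are ≤ 5.
With {F1, F4} the worst case is 5.
With {F1, F3} the worst case is 7.
No size-2 selection achieves below 5.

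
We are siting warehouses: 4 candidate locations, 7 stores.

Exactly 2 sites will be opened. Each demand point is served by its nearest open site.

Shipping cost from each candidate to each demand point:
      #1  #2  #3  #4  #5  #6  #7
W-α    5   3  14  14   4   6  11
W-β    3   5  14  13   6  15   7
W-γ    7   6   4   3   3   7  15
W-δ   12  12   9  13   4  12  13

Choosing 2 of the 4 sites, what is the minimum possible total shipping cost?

Open {W-β, W-γ}.
  #1→W-β 3, #2→W-β 5, #3→W-γ 4, #4→W-γ 3, #5→W-γ 3, #6→W-γ 7, #7→W-β 7  ⇒ total 32.
Compare {W-α, W-γ}: total 35.
Compare {W-γ, W-δ}: total 43.
No size-2 selection does better; minimum is 32.

32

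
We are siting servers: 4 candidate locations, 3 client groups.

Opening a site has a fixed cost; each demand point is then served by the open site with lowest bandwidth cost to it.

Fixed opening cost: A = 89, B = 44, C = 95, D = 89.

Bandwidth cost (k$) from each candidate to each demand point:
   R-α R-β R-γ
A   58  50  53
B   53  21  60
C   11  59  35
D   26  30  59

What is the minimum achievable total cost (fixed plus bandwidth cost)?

Open {B}: assign each demand point to its cheapest open site.
  R-α→B 53, R-β→B 21, R-γ→B 60
  bandwidth cost 134, fixed 44 → total 178.
Compare {C}: bandwidth cost 105 + fixed 95 = 200.
Compare {D}: bandwidth cost 115 + fixed 89 = 204.
Compare {B, C}: bandwidth cost 67 + fixed 139 = 206.
All other subsets cost ≥ 200. Minimum total cost: 178.

178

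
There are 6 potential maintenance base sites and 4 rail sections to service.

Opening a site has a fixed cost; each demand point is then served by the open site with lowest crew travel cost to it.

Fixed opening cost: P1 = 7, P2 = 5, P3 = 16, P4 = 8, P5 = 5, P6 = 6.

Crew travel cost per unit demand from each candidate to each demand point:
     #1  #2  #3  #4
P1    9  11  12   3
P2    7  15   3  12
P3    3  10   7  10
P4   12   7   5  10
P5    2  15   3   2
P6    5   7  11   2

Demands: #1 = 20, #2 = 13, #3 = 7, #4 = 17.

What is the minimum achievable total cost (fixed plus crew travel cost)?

197

Open {P5, P6}: assign each demand point to its cheapest open site.
  #1→P5 20×2=40, #2→P6 13×7=91, #3→P5 7×3=21, #4→P5 17×2=34
  crew travel cost 186, fixed 11 → total 197.
Compare {P4, P5}: crew travel cost 186 + fixed 13 = 199.
Compare {P2, P5, P6}: crew travel cost 186 + fixed 16 = 202.
Compare {P1, P5, P6}: crew travel cost 186 + fixed 18 = 204.
All other subsets cost ≥ 199. Minimum total cost: 197.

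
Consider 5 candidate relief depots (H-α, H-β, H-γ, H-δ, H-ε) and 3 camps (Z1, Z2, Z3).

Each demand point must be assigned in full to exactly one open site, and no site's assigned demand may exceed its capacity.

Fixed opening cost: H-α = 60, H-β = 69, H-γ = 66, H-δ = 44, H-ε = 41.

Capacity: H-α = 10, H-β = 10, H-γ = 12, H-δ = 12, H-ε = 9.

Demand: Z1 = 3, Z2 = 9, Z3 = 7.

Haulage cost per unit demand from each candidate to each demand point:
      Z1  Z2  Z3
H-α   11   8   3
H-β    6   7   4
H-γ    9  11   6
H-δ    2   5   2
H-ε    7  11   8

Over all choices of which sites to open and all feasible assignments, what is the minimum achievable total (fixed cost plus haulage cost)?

176

Open {H-α, H-δ}; cheapest assignment that respects the capacities:
  H-α (cap 10, load 7): Z3 — cost 7×3 = 21
  H-δ (cap 12, load 12): Z1, Z2 — cost 3×2 + 9×5 = 51
  Shipping 72, fixed 104 → total 176.
  Any other capacity-feasible assignment to {H-α, H-δ} ships for at least 72.
Compare {H-β, H-δ}: its best feasible assignment gives total 192.
Compare {H-δ, H-ε}: its best feasible assignment gives total 192.
Every other set of open sites that can feasibly serve all demand totals ≥ 192 even under its best assignment. Minimum: 176.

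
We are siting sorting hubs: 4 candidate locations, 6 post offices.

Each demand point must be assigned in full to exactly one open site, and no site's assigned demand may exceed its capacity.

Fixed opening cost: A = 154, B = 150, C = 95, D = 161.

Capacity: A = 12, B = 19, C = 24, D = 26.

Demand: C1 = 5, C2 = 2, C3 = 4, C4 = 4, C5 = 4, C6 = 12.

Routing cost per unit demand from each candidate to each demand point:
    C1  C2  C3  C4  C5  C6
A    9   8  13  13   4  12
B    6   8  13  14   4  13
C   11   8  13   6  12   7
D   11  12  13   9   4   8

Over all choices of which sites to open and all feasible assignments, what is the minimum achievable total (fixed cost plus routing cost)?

467

Open {B, C}; cheapest assignment that respects the capacities:
  B (cap 19, load 15): C1, C2, C3, C5 — cost 5×6 + 2×8 + 4×13 + 4×4 = 114
  C (cap 24, load 16): C4, C6 — cost 4×6 + 12×7 = 108
  Shipping 222, fixed 245 → total 467.
  Any other capacity-feasible assignment to {B, C} ships for at least 222.
Compare {A, C}: its best feasible assignment gives total 486.
Compare {C, D}: its best feasible assignment gives total 503.
Every other set of open sites that can feasibly serve all demand totals ≥ 486 even under its best assignment. Minimum: 467.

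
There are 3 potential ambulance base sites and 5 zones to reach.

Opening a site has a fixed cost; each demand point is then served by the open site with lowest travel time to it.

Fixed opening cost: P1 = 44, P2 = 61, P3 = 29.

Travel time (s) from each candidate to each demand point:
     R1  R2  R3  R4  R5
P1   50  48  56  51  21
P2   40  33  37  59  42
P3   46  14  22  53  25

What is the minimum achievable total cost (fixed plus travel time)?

189

Open {P3}: assign each demand point to its cheapest open site.
  R1→P3 46, R2→P3 14, R3→P3 22, R4→P3 53, R5→P3 25
  travel time 160, fixed 29 → total 189.
Compare {P1, P3}: travel time 154 + fixed 73 = 227.
Compare {P2, P3}: travel time 154 + fixed 90 = 244.
Compare {P1}: travel time 226 + fixed 44 = 270.
All other subsets cost ≥ 227. Minimum total cost: 189.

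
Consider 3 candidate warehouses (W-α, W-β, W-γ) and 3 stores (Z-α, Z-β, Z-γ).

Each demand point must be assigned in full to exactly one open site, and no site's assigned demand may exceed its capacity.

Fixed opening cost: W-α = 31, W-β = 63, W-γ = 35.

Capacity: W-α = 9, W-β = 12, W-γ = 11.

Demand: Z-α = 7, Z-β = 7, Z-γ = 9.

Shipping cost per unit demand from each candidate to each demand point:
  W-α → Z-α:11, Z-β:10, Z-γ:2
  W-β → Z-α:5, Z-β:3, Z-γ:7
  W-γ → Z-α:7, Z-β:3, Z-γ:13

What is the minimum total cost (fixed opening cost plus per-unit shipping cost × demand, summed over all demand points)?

Open {W-α, W-β, W-γ}; cheapest assignment that respects the capacities:
  W-α (cap 9, load 9): Z-γ — cost 9×2 = 18
  W-β (cap 12, load 7): Z-α — cost 7×5 = 35
  W-γ (cap 11, load 7): Z-β — cost 7×3 = 21
  Shipping 74, fixed 129 → total 203.
  Any other capacity-feasible assignment to {W-α, W-β, W-γ} ships for at least 74.
Total demand is 23; every other set of sites either has combined capacity below 23 or cannot fit the demands without splitting one across sites, so {W-α, W-β, W-γ} is the only feasible choice of open sites. Minimum: 203.

203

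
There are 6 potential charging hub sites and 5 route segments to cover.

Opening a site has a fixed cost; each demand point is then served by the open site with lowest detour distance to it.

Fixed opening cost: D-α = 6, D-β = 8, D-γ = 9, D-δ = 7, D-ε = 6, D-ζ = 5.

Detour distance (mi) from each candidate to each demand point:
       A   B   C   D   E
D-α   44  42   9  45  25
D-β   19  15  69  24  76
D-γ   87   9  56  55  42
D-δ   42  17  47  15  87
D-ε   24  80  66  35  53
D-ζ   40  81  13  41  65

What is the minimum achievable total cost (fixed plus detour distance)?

104

Open {D-α, D-β, D-δ}: assign each demand point to its cheapest open site.
  A→D-β 19, B→D-β 15, C→D-α 9, D→D-δ 15, E→D-α 25
  detour distance 83, fixed 21 → total 104.
Compare {D-α, D-β}: detour distance 92 + fixed 14 = 106.
Compare {D-α, D-β, D-γ, D-δ}: detour distance 77 + fixed 30 = 107.
Compare {D-α, D-β, D-γ}: detour distance 86 + fixed 23 = 109.
All other subsets cost ≥ 106. Minimum total cost: 104.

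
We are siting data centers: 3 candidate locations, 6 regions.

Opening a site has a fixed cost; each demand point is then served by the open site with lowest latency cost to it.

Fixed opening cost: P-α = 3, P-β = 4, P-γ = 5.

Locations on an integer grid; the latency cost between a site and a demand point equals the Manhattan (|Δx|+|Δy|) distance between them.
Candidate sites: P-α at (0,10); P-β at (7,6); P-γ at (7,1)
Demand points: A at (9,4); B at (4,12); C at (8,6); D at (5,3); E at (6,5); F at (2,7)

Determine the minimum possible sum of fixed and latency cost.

Open {P-α, P-β}: assign each demand point to its cheapest open site.
  A→P-β 4, B→P-α 6, C→P-β 1, D→P-β 5, E→P-β 2, F→P-α 5
  latency cost 23, fixed 7 → total 30.
Compare {P-β}: latency cost 27 + fixed 4 = 31.
Compare {P-α, P-β, P-γ}: latency cost 22 + fixed 12 = 34.
Compare {P-β, P-γ}: latency cost 26 + fixed 9 = 35.
All other subsets cost ≥ 31. Minimum total cost: 30.

30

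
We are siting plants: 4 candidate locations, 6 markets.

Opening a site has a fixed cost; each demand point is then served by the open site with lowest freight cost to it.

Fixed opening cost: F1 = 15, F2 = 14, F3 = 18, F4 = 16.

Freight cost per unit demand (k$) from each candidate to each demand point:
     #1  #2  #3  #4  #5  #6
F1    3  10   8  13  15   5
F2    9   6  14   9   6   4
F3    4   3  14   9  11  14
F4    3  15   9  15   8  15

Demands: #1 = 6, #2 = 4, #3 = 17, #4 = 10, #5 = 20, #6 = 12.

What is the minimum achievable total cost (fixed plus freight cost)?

465

Open {F1, F2}: assign each demand point to its cheapest open site.
  #1→F1 6×3=18, #2→F2 4×6=24, #3→F1 17×8=136, #4→F2 10×9=90, #5→F2 20×6=120, #6→F2 12×4=48
  freight cost 436, fixed 29 → total 465.
Compare {F1, F2, F3}: freight cost 424 + fixed 47 = 471.
Compare {F1, F2, F4}: freight cost 436 + fixed 45 = 481.
Compare {F2, F4}: freight cost 453 + fixed 30 = 483.
All other subsets cost ≥ 471. Minimum total cost: 465.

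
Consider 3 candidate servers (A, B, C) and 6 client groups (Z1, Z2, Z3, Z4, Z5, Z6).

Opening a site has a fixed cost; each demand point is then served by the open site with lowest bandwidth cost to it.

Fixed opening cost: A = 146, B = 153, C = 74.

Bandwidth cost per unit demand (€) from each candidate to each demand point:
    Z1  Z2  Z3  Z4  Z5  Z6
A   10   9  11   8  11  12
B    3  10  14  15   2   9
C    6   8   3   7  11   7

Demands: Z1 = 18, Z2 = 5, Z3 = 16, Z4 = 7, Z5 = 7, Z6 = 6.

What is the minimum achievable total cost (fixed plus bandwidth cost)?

438

Open {C}: assign each demand point to its cheapest open site.
  Z1→C 18×6=108, Z2→C 5×8=40, Z3→C 16×3=48, Z4→C 7×7=49, Z5→C 7×11=77, Z6→C 6×7=42
  bandwidth cost 364, fixed 74 → total 438.
Compare {B, C}: bandwidth cost 247 + fixed 227 = 474.
Compare {A, C}: bandwidth cost 364 + fixed 220 = 584.
Compare {A, B, C}: bandwidth cost 247 + fixed 373 = 620.
All other subsets cost ≥ 474. Minimum total cost: 438.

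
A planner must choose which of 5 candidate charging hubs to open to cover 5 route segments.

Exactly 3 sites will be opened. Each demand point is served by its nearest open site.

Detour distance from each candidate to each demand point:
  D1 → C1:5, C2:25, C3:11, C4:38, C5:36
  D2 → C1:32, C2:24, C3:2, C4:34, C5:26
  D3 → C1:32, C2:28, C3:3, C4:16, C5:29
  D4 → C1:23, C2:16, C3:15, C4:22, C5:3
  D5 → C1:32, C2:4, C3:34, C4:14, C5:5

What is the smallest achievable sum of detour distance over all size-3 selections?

30

Open {D1, D2, D5}.
  C1→D1 5, C2→D5 4, C3→D2 2, C4→D5 14, C5→D5 5  ⇒ total 30.
Compare {D1, D3, D5}: total 31.
Compare {D1, D4, D5}: total 37.
No size-3 selection does better; minimum is 30.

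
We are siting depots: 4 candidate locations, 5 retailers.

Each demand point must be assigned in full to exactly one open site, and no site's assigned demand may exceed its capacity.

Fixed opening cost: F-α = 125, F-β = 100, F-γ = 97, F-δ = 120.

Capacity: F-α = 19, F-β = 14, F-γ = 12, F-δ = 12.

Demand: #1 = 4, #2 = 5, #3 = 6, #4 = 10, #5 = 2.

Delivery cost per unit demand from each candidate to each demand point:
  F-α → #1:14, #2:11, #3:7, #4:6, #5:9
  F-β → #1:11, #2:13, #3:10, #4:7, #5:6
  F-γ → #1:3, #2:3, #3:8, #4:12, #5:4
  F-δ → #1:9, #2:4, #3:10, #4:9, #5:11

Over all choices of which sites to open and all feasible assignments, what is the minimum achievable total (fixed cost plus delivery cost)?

Open {F-α, F-γ}; cheapest assignment that respects the capacities:
  F-α (cap 19, load 16): #3, #4 — cost 6×7 + 10×6 = 102
  F-γ (cap 12, load 11): #1, #2, #5 — cost 4×3 + 5×3 + 2×4 = 35
  Shipping 137, fixed 222 → total 359.
  Any other capacity-feasible assignment to {F-α, F-γ} ships for at least 137.
Compare {F-α, F-δ}: its best feasible assignment gives total 421.
Compare {F-α, F-β}: its best feasible assignment gives total 448.
Every other set of open sites that can feasibly serve all demand totals ≥ 421 even under its best assignment. Minimum: 359.

359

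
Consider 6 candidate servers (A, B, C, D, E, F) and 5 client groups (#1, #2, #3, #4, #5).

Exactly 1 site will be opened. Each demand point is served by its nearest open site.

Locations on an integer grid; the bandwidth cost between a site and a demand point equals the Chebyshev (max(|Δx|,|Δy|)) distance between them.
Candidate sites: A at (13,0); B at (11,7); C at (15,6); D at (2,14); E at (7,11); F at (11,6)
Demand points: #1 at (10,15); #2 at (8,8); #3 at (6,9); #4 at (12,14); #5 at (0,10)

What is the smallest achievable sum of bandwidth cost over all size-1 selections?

Open {E}.
  #1→E 4, #2→E 3, #3→E 2, #4→E 5, #5→E 7  ⇒ total 21.
Compare {D}: total 33.
Compare {B}: total 34.
No size-1 selection does better; minimum is 21.

21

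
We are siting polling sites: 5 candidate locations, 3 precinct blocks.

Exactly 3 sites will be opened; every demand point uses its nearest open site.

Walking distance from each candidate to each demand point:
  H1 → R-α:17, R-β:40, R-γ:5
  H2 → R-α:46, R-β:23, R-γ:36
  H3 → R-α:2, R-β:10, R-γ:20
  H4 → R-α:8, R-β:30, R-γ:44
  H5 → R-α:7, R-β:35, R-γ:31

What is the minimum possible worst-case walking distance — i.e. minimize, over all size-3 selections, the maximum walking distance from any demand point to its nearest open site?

Open {H1, H2, H3}.
  Farthest demand point is R-β at walking distance 10 (to H3); all others are ≤ 10.
With {H1, H3, H4} the worst case is 10.
With {H1, H3, H5} the worst case is 10.
No size-3 selection achieves below 10.

10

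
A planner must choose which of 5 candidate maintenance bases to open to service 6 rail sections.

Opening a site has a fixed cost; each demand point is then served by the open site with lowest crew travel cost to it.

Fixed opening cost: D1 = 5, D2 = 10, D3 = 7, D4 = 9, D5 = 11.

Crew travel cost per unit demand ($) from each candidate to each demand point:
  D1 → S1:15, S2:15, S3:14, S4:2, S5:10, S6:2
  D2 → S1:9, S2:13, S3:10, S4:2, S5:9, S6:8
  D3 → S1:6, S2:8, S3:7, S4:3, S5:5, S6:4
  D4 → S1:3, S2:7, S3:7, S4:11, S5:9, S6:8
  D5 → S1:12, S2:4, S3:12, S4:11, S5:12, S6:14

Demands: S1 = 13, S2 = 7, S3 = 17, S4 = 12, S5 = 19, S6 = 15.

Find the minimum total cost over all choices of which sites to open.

367

Open {D1, D3, D4, D5}: assign each demand point to its cheapest open site.
  S1→D4 13×3=39, S2→D5 7×4=28, S3→D3 17×7=119, S4→D1 12×2=24, S5→D3 19×5=95, S6→D1 15×2=30
  crew travel cost 335, fixed 32 → total 367.
Compare {D1, D3, D4}: crew travel cost 356 + fixed 21 = 377.
Compare {D1, D2, D3, D4, D5}: crew travel cost 335 + fixed 42 = 377.
Compare {D1, D2, D3, D4}: crew travel cost 356 + fixed 31 = 387.
All other subsets cost ≥ 377. Minimum total cost: 367.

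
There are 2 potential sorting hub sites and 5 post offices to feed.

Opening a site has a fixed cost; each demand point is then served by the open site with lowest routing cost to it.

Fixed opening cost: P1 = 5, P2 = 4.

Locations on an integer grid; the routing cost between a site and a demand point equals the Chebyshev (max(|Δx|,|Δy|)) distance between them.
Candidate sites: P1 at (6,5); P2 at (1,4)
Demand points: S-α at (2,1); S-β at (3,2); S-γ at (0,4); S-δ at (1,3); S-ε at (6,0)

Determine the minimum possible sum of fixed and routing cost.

Open {P2}: assign each demand point to its cheapest open site.
  S-α→P2 3, S-β→P2 2, S-γ→P2 1, S-δ→P2 1, S-ε→P2 5
  routing cost 12, fixed 4 → total 16.
Compare {P1, P2}: routing cost 12 + fixed 9 = 21.
Compare {P1}: routing cost 23 + fixed 5 = 28.

16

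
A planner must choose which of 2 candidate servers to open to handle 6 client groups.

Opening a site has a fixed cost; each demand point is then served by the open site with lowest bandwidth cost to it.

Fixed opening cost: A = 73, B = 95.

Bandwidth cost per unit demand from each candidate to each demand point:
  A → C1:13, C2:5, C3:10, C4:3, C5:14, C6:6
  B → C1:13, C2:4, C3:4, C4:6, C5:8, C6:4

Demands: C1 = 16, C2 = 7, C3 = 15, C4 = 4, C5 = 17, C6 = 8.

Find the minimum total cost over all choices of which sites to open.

Open {B}: assign each demand point to its cheapest open site.
  C1→B 16×13=208, C2→B 7×4=28, C3→B 15×4=60, C4→B 4×6=24, C5→B 17×8=136, C6→B 8×4=32
  bandwidth cost 488, fixed 95 → total 583.
Compare {A, B}: bandwidth cost 476 + fixed 168 = 644.
Compare {A}: bandwidth cost 691 + fixed 73 = 764.

583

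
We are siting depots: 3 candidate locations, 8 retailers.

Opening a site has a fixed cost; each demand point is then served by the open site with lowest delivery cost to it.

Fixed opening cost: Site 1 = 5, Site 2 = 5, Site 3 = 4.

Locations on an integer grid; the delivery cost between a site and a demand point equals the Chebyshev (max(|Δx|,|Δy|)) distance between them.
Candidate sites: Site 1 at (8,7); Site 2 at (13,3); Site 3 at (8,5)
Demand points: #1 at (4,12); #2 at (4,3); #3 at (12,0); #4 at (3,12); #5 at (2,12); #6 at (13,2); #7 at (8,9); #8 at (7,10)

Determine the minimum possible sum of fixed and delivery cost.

Open {Site 1, Site 2}: assign each demand point to its cheapest open site.
  #1→Site 1 5, #2→Site 1 4, #3→Site 2 3, #4→Site 1 5, #5→Site 1 6, #6→Site 2 1, #7→Site 1 2, #8→Site 1 3
  delivery cost 29, fixed 10 → total 39.
Compare {Site 1}: delivery cost 37 + fixed 5 = 42.
Compare {Site 1, Site 2, Site 3}: delivery cost 29 + fixed 14 = 43.
Compare {Site 1, Site 3}: delivery cost 35 + fixed 9 = 44.
All other subsets cost ≥ 42. Minimum total cost: 39.

39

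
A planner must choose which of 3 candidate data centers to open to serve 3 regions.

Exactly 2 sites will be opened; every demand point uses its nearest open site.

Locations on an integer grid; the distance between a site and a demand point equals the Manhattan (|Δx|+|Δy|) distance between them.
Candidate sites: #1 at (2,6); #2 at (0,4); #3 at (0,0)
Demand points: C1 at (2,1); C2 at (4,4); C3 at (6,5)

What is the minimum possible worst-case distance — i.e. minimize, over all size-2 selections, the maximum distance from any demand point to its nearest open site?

Open {#1, #2}.
  Farthest demand point is C1 at distance 5 (to #1); all others are ≤ 5.
With {#1, #3} the worst case is 5.
With {#2, #3} the worst case is 7.
No size-2 selection achieves below 5.

5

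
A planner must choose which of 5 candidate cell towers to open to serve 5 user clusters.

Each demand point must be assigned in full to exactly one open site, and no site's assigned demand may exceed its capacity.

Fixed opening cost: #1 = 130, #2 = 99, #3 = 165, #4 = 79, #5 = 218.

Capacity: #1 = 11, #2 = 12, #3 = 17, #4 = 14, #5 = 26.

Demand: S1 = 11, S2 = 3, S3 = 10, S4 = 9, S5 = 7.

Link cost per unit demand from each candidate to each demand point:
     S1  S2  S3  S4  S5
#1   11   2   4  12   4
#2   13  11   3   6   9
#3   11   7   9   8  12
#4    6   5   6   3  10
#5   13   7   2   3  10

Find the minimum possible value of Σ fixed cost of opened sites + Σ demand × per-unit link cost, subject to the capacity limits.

Open {#4, #5}; cheapest assignment that respects the capacities:
  #4 (cap 14, load 14): S1, S2 — cost 11×6 + 3×5 = 81
  #5 (cap 26, load 26): S3, S4, S5 — cost 10×2 + 9×3 + 7×10 = 117
  Shipping 198, fixed 297 → total 495.
  Any other capacity-feasible assignment to {#4, #5} ships for at least 198.
Compare {#1, #4, #5}: its best feasible assignment gives total 574.
Compare {#2, #4, #5}: its best feasible assignment gives total 587.
Every other set of open sites that can feasibly serve all demand totals ≥ 574 even under its best assignment. Minimum: 495.

495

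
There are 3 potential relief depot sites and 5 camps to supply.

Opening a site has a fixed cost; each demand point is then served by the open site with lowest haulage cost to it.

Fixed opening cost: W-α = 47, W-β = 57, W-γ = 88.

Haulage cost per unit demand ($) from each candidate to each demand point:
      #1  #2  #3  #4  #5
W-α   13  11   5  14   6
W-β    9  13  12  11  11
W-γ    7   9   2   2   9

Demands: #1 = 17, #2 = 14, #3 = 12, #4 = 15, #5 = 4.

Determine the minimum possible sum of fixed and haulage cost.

Open {W-γ}: assign each demand point to its cheapest open site.
  #1→W-γ 17×7=119, #2→W-γ 14×9=126, #3→W-γ 12×2=24, #4→W-γ 15×2=30, #5→W-γ 4×9=36
  haulage cost 335, fixed 88 → total 423.
Compare {W-α, W-γ}: haulage cost 323 + fixed 135 = 458.
Compare {W-β, W-γ}: haulage cost 335 + fixed 145 = 480.
Compare {W-α, W-β, W-γ}: haulage cost 323 + fixed 192 = 515.
All other subsets cost ≥ 458. Minimum total cost: 423.

423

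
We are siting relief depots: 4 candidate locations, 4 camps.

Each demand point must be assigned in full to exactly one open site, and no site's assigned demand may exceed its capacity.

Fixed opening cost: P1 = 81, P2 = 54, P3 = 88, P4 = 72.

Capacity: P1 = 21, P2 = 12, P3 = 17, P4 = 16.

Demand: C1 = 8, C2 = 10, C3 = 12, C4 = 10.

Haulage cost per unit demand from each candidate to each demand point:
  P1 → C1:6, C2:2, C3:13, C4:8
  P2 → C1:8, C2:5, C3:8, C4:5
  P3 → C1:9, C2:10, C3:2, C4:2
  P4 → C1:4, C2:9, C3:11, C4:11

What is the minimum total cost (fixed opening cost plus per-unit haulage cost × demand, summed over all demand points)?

Open {P1, P2, P3}; cheapest assignment that respects the capacities:
  P1 (cap 21, load 18): C1, C2 — cost 8×6 + 10×2 = 68
  P2 (cap 12, load 10): C4 — cost 10×5 = 50
  P3 (cap 17, load 12): C3 — cost 12×2 = 24
  Shipping 142, fixed 223 → total 365.
  Any other capacity-feasible assignment to {P1, P2, P3} ships for at least 142.
Compare {P1, P3, P4}: its best feasible assignment gives total 397.
Compare {P1, P2, P3, P4}: its best feasible assignment gives total 421.
Every other set of open sites that can feasibly serve all demand totals ≥ 397 even under its best assignment. Minimum: 365.

365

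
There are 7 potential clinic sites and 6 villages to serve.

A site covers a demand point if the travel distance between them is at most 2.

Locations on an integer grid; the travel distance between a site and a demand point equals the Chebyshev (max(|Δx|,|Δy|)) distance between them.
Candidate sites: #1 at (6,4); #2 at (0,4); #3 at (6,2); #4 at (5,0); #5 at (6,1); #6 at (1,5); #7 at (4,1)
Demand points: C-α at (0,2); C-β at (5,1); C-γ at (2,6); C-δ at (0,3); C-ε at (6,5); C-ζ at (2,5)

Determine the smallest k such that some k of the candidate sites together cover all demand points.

Coverage sets (demand points within 2 of each site):
  #1: {C-ε}
  #2: {C-α, C-γ, C-δ, C-ζ}
  #3: {C-β}
  #4: {C-β}
  #5: {C-β}
  #6: {C-γ, C-δ, C-ζ}
  #7: {C-β}
No 2 sites suffice: every size-2 union leaves at least one demand point uncovered.
But {#1, #2, #3} covers everything, so the minimum is 3.

3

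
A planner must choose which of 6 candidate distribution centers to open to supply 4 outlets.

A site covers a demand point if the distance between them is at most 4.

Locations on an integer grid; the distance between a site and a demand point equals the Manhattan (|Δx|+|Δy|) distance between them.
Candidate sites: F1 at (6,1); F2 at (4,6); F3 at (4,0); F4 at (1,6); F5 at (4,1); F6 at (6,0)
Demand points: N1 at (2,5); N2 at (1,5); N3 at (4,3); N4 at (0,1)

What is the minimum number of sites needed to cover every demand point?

Coverage sets (demand points within 4 of each site):
  F1: {N3}
  F2: {N1, N2, N3}
  F3: {N3}
  F4: {N1, N2}
  F5: {N3, N4}
  F6: {}
No single site covers all 4 demand points.
But {F2, F5} covers everything, so the minimum is 2.

2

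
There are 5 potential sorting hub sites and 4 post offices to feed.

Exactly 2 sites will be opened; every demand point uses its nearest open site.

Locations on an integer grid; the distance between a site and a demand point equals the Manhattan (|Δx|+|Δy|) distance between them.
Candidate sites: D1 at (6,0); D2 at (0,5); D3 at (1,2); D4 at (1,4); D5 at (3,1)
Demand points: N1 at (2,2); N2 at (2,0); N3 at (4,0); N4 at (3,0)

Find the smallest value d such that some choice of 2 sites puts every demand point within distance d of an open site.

2

Open {D1, D5}.
  Farthest demand point is N1 at distance 2 (to D5); all others are ≤ 2.
With {D2, D5} the worst case is 2.
With {D3, D5} the worst case is 2.
No size-2 selection achieves below 2.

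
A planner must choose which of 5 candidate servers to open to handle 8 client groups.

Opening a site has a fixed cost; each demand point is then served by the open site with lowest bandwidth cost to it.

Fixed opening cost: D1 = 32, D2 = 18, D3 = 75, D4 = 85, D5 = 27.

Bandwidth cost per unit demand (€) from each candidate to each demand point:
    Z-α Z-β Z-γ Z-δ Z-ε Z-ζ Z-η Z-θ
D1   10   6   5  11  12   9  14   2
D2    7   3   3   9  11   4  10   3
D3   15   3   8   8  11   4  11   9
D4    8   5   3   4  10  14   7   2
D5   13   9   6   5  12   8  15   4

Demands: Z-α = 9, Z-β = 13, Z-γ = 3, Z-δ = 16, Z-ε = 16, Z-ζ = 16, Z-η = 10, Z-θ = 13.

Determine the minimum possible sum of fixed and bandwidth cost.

598

Open {D2, D4}: assign each demand point to its cheapest open site.
  Z-α→D2 9×7=63, Z-β→D2 13×3=39, Z-γ→D2 3×3=9, Z-δ→D4 16×4=64, Z-ε→D4 16×10=160, Z-ζ→D2 16×4=64, Z-η→D4 10×7=70, Z-θ→D4 13×2=26
  bandwidth cost 495, fixed 103 → total 598.
Compare {D2, D5}: bandwidth cost 570 + fixed 45 = 615.
Compare {D2, D4, D5}: bandwidth cost 495 + fixed 130 = 625.
Compare {D1, D2, D4}: bandwidth cost 495 + fixed 135 = 630.
All other subsets cost ≥ 615. Minimum total cost: 598.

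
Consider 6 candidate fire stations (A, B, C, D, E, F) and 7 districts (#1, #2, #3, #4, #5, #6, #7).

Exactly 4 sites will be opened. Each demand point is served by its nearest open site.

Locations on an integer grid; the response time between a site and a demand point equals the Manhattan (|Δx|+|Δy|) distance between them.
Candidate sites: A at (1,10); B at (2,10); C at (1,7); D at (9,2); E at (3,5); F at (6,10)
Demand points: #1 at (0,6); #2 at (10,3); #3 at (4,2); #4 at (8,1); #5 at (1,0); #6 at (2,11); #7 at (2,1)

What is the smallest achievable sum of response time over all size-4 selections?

23

Open {B, C, D, E}.
  #1→C 2, #2→D 2, #3→E 4, #4→D 2, #5→C 7, #6→B 1, #7→E 5  ⇒ total 23.
Compare {A, C, D, E}: total 24.
Compare {A, B, D, E}: total 25.
No size-4 selection does better; minimum is 23.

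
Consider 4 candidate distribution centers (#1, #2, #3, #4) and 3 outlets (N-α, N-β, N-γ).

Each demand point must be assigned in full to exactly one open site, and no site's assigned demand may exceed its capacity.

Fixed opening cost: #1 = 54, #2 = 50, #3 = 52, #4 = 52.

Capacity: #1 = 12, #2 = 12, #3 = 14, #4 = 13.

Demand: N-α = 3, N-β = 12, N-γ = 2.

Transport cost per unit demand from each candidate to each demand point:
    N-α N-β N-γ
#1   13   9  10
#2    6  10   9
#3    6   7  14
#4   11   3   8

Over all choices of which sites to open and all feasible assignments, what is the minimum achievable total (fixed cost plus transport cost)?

174

Open {#2, #4}; cheapest assignment that respects the capacities:
  #2 (cap 12, load 5): N-α, N-γ — cost 3×6 + 2×9 = 36
  #4 (cap 13, load 12): N-β — cost 12×3 = 36
  Shipping 72, fixed 102 → total 174.
  Any other capacity-feasible assignment to {#2, #4} ships for at least 72.
Compare {#3, #4}: its best feasible assignment gives total 186.
Compare {#1, #4}: its best feasible assignment gives total 201.
Every other set of open sites that can feasibly serve all demand totals ≥ 186 even under its best assignment. Minimum: 174.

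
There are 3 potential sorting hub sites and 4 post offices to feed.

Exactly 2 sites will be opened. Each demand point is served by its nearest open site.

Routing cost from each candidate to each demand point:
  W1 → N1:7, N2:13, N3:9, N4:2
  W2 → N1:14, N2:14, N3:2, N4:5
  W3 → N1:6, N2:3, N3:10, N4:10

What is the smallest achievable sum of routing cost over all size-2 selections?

Open {W2, W3}.
  N1→W3 6, N2→W3 3, N3→W2 2, N4→W2 5  ⇒ total 16.
Compare {W1, W3}: total 20.
Compare {W1, W2}: total 24.

16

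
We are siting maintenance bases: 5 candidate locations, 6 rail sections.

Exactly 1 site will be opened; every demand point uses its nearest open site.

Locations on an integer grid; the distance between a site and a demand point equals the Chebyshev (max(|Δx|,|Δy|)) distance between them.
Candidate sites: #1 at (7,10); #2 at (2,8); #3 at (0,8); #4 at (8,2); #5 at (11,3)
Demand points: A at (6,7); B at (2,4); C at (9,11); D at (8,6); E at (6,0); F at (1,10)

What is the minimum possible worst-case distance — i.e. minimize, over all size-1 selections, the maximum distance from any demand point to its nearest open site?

8

Open {#2}.
  Farthest demand point is E at distance 8 (to #2); all others are ≤ 8.
With {#3} the worst case is 9.
With {#4} the worst case is 9.
No size-1 selection achieves below 8.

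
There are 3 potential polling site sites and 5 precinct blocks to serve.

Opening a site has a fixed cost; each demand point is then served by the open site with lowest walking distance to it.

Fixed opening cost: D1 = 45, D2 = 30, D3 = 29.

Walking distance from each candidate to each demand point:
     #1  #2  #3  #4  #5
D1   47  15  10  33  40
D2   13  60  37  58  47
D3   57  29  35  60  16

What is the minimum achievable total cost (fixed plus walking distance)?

Open {D1, D2}: assign each demand point to its cheapest open site.
  #1→D2 13, #2→D1 15, #3→D1 10, #4→D1 33, #5→D1 40
  walking distance 111, fixed 75 → total 186.
Compare {D1}: walking distance 145 + fixed 45 = 190.
Compare {D1, D2, D3}: walking distance 87 + fixed 104 = 191.
Compare {D1, D3}: walking distance 121 + fixed 74 = 195.
All other subsets cost ≥ 190. Minimum total cost: 186.

186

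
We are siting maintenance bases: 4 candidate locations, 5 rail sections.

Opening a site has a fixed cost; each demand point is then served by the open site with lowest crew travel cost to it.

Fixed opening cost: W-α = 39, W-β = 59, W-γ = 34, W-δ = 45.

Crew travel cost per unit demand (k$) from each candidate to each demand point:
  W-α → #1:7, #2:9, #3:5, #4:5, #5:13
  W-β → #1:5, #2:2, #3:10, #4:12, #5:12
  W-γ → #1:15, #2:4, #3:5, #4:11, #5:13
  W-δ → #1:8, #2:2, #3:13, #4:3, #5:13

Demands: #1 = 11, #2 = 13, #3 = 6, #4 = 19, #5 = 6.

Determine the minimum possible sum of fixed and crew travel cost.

Open {W-α, W-δ}: assign each demand point to its cheapest open site.
  #1→W-α 11×7=77, #2→W-δ 13×2=26, #3→W-α 6×5=30, #4→W-δ 19×3=57, #5→W-α 6×13=78
  crew travel cost 268, fixed 84 → total 352.
Compare {W-γ, W-δ}: crew travel cost 279 + fixed 79 = 358.
Compare {W-δ}: crew travel cost 327 + fixed 45 = 372.
Compare {W-β, W-δ}: crew travel cost 270 + fixed 104 = 374.
All other subsets cost ≥ 358. Minimum total cost: 352.

352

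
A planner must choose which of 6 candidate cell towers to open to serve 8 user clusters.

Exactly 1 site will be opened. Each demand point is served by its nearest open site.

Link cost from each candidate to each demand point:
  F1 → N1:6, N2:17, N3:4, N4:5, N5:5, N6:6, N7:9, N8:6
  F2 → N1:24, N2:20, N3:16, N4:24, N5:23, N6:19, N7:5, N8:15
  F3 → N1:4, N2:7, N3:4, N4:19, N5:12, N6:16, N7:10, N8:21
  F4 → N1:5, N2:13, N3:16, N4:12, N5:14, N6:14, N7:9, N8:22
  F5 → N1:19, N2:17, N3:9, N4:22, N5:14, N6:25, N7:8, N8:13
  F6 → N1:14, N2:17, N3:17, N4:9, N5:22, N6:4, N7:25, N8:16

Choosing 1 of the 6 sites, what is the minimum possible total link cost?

58

Open {F1}.
  N1→F1 6, N2→F1 17, N3→F1 4, N4→F1 5, N5→F1 5, N6→F1 6, N7→F1 9, N8→F1 6  ⇒ total 58.
Compare {F3}: total 93.
Compare {F4}: total 105.
No size-1 selection does better; minimum is 58.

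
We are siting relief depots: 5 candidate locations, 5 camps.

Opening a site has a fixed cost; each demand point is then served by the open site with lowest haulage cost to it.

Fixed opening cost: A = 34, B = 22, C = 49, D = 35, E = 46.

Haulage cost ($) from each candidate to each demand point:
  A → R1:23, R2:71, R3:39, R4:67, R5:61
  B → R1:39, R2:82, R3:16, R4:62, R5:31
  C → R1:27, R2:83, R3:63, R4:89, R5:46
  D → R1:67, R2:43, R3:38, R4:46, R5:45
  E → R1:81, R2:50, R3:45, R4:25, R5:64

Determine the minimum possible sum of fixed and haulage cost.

229

Open {B, E}: assign each demand point to its cheapest open site.
  R1→B 39, R2→E 50, R3→B 16, R4→E 25, R5→B 31
  haulage cost 161, fixed 68 → total 229.
Compare {B, D}: haulage cost 175 + fixed 57 = 232.
Compare {A, B, E}: haulage cost 145 + fixed 102 = 247.
Compare {A, B, D}: haulage cost 159 + fixed 91 = 250.
All other subsets cost ≥ 232. Minimum total cost: 229.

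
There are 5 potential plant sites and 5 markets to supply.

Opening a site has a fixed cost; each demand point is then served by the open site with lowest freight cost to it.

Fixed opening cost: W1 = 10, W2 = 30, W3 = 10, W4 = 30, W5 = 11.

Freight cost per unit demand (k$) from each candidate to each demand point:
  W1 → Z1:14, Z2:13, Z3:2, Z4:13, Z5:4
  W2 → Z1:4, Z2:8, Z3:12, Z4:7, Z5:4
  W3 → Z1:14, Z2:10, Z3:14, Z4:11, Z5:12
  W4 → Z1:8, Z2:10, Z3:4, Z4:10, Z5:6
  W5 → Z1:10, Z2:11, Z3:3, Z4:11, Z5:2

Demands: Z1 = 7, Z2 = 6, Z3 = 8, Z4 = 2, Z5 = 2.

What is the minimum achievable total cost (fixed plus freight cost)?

154

Open {W1, W2}: assign each demand point to its cheapest open site.
  Z1→W2 7×4=28, Z2→W2 6×8=48, Z3→W1 8×2=16, Z4→W2 2×7=14, Z5→W1 2×4=8
  freight cost 114, fixed 40 → total 154.
Compare {W2, W5}: freight cost 118 + fixed 41 = 159.
Compare {W1, W2, W5}: freight cost 110 + fixed 51 = 161.
Compare {W1, W2, W3}: freight cost 114 + fixed 50 = 164.
All other subsets cost ≥ 159. Minimum total cost: 154.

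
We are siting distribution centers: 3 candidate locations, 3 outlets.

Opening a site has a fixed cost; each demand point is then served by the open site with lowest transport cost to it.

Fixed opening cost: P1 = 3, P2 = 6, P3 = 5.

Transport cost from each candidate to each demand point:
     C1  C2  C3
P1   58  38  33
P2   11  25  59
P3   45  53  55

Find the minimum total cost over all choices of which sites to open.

Open {P1, P2}: assign each demand point to its cheapest open site.
  C1→P2 11, C2→P2 25, C3→P1 33
  transport cost 69, fixed 9 → total 78.
Compare {P1, P2, P3}: transport cost 69 + fixed 14 = 83.
Compare {P2}: transport cost 95 + fixed 6 = 101.
Compare {P2, P3}: transport cost 91 + fixed 11 = 102.
All other subsets cost ≥ 83. Minimum total cost: 78.

78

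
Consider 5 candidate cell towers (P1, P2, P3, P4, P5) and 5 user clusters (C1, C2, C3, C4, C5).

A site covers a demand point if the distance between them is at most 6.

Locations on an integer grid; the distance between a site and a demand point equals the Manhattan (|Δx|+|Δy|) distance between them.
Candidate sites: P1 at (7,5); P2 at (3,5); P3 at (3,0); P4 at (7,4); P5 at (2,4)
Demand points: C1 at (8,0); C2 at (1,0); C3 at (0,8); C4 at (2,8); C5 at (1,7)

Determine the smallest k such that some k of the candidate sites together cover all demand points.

2

Coverage sets (demand points within 6 of each site):
  P1: {C1}
  P2: {C3, C4, C5}
  P3: {C1, C2}
  P4: {C1}
  P5: {C2, C3, C4, C5}
No single site covers all 5 demand points.
But {P1, P5} covers everything, so the minimum is 2.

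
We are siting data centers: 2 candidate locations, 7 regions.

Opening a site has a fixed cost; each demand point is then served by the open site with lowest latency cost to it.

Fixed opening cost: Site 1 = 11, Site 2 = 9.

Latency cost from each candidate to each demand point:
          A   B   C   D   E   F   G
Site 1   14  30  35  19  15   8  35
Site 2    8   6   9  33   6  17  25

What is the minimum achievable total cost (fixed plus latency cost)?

Open {Site 1, Site 2}: assign each demand point to its cheapest open site.
  A→Site 2 8, B→Site 2 6, C→Site 2 9, D→Site 1 19, E→Site 2 6, F→Site 1 8, G→Site 2 25
  latency cost 81, fixed 20 → total 101.
Compare {Site 2}: latency cost 104 + fixed 9 = 113.
Compare {Site 1}: latency cost 156 + fixed 11 = 167.

101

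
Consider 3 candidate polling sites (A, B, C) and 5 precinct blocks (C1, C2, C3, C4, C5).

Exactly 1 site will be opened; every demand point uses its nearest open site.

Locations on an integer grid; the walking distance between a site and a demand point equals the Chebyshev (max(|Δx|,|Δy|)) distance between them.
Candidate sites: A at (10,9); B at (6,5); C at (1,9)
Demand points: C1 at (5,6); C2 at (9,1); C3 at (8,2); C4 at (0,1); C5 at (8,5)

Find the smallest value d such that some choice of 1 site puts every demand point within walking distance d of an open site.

Open {B}.
  Farthest demand point is C4 at walking distance 6 (to B); all others are ≤ 6.
With {C} the worst case is 8.
With {A} the worst case is 10.
No size-1 selection achieves below 6.

6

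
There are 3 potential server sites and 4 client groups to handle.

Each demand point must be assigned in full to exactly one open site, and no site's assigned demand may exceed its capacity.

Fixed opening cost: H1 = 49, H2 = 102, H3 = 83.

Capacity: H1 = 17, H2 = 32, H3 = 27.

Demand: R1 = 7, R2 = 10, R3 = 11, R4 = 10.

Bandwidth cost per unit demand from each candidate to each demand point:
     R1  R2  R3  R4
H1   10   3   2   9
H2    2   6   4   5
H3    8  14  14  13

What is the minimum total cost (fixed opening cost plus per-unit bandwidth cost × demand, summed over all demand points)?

289

Open {H1, H2}; cheapest assignment that respects the capacities:
  H1 (cap 17, load 10): R2 — cost 10×3 = 30
  H2 (cap 32, load 28): R1, R3, R4 — cost 7×2 + 11×4 + 10×5 = 108
  Shipping 138, fixed 151 → total 289.
  Any other capacity-feasible assignment to {H1, H2} ships for at least 138.
Compare {H1, H2, H3}: its best feasible assignment gives total 372.
Compare {H2, H3}: its best feasible assignment gives total 395.
Every other set of open sites that can feasibly serve all demand totals ≥ 372 even under its best assignment. Minimum: 289.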